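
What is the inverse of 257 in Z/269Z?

112

269 = 1·257 + 12
257 = 21·12 + 5
12 = 2·5 + 2
5 = 2·2 + 1
2 = 2·1 + 0
gcd(257, 269) = 1, so the inverse exists.
Bézout: 1 = −107·269 + 112·257.
So 257⁻¹ ≡ 112 (mod 269).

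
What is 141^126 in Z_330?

141

126 in binary is 1111110, i.e. 126 = 64 + 32 + 16 + 8 + 4 + 2.
141^1 ≡ 141 (mod 330)
141^2 ≡ 141^2 = 19881 ≡ 81 (mod 330)
141^4 ≡ 81^2 = 6561 ≡ 291 (mod 330)
141^8 ≡ 291^2 = 84681 ≡ 201 (mod 330)
141^16 ≡ 201^2 = 40401 ≡ 141 (mod 330)
141^32 ≡ 141^2 = 19881 ≡ 81 (mod 330)
141^64 ≡ 81^2 = 6561 ≡ 291 (mod 330)
141^126 = 141^64 × 141^32 × 141^16 × 141^8 × 141^4 × 141^2 ≡ 291 × 81 × 141 × 201 × 291 × 81 (mod 330).
Accumulate the product:
291 × 81 = 23571 ≡ 141
141 × 141 = 19881 ≡ 81
81 × 201 = 16281 ≡ 111
111 × 291 = 32301 ≡ 291
291 × 81 = 23571 ≡ 141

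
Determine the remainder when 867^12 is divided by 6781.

Compute successive squares:
867^1 ≡ 867 (mod 6781)
867^2 ≡ 867^2 = 751689 ≡ 5779 (mod 6781)
867^4 ≡ 5779^2 = 33396841 ≡ 416 (mod 6781)
867^8 ≡ 416^2 = 173056 ≡ 3531 (mod 6781)
867^12 = 867^8 * 867^4 ≡ 3531 * 416 (mod 6781).
3531 * 416 = 1468896 ≡ 4200 (mod 6781).

4200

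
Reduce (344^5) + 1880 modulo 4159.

(344)^5 ≡ 1167 (mod 4159)
1167 + 1880 = 3047

3047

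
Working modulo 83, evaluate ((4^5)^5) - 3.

66

(4)^5 ≡ 28 (mod 83)
(28)^5 ≡ 69 (mod 83)
69 - 3 = 66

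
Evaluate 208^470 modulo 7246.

470 in binary is 111010110, i.e. 470 = 256 + 128 + 64 + 16 + 4 + 2.
208^1 ≡ 208 (mod 7246)
208^2 ≡ 208^2 = 43264 ≡ 7034 (mod 7246)
208^4 ≡ 7034^2 = 49477156 ≡ 1468 (mod 7246)
208^8 ≡ 1468^2 = 2155024 ≡ 2962 (mod 7246)
208^16 ≡ 2962^2 = 8773444 ≡ 5784 (mod 7246)
208^32 ≡ 5784^2 = 33454656 ≡ 7120 (mod 7246)
208^64 ≡ 7120^2 = 50694400 ≡ 1384 (mod 7246)
208^128 ≡ 1384^2 = 1915456 ≡ 2512 (mod 7246)
208^256 ≡ 2512^2 = 6310144 ≡ 6124 (mod 7246)
208^470 = 208^256 * 208^128 * 208^64 * 208^16 * 208^4 * 208^2 ≡ 6124 * 2512 * 1384 * 5784 * 1468 * 7034 (mod 7246).
Accumulate the product:
6124 * 2512 = 15383488 ≡ 230
230 * 1384 = 318320 ≡ 6742
6742 * 5784 = 38995728 ≡ 5002
5002 * 1468 = 7342936 ≡ 2738
2738 * 7034 = 19259092 ≡ 6470

6470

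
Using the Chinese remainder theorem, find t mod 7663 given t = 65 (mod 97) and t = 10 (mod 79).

5303

97⁻¹ mod 79: 97*22 ≡ 1 (mod 79), so 97⁻¹ ≡ 22.
t = 65 + 97*((10 − 65)*22 mod 79) = 65 + 97*54 = 5303.
Check: 5303 mod 97 = 65, 5303 mod 79 = 10. ✓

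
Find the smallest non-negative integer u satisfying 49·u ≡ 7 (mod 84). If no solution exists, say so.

gcd(49, 84) = 7, and 7 | 7, so solutions exist.
Divide through by 7: 7·u ≡ 1 (mod 12).
7⁻¹ ≡ 7 (mod 12).
u ≡ 7·1 ≡ 7 (mod 12).
The smallest non-negative solution is u = 7.

7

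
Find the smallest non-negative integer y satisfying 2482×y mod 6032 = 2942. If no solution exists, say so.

gcd(2482, 6032) = 2, and 2 | 2942, so solutions exist.
Divide through by 2: 1241×y ≡ 1471 mod 3016.
1241⁻¹ ≡ 401 (mod 3016).
y ≡ 401×1471 ≡ 1751 (mod 3016).
The smallest non-negative solution is y = 1751.

1751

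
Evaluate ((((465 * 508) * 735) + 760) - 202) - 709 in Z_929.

739

465 * 508 = 236220 ≡ 254 (mod 929)
254 * 735 = 186690 ≡ 890 (mod 929)
890 + 760 = 1650 ≡ 721 (mod 929)
721 - 202 = 519
519 - 709 = -190 ≡ 739 (mod 929)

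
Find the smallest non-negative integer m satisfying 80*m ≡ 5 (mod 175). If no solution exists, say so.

11

gcd(80, 175) = 5, and 5 | 5, so solutions exist.
Divide through by 5: 16*m ≡ 1 (mod 35).
16⁻¹ ≡ 11 (mod 35).
m ≡ 11*1 ≡ 11 (mod 35).
The smallest non-negative solution is m = 11.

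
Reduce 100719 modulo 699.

63

100719 = 144·699 + 63, so 100719 ≡ 63 (mod 699).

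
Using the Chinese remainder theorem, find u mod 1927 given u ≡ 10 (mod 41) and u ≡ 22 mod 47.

41⁻¹ mod 47: 41·39 ≡ 1 (mod 47), so 41⁻¹ ≡ 39.
u = 10 + 41·((22 − 10)·39 mod 47) = 10 + 41·45 = 1855.

1855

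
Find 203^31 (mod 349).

By square-and-multiply:
31 in binary is 11111, i.e. 31 = 16 + 8 + 4 + 2 + 1.
203^1 ≡ 203 (mod 349)
203^2 ≡ 203^2 = 41209 ≡ 27 (mod 349)
203^4 ≡ 27^2 = 729 ≡ 31 (mod 349)
203^8 ≡ 31^2 = 961 ≡ 263 (mod 349)
203^16 ≡ 263^2 = 69169 ≡ 67 (mod 349)
203^31 = 203^16 × 203^8 × 203^4 × 203^2 × 203^1 ≡ 67 × 263 × 31 × 27 × 203 (mod 349).
Accumulate the product:
67 × 263 = 17621 ≡ 171
171 × 31 = 5301 ≡ 66
66 × 27 = 1782 ≡ 37
37 × 203 = 7511 ≡ 182

182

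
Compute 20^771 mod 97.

46

771 in binary is 1100000011, i.e. 771 = 512 + 256 + 2 + 1.
20^1 ≡ 20 (mod 97)
20^2 ≡ 20^2 = 400 ≡ 12 (mod 97)
20^4 ≡ 12^2 = 144 ≡ 47 (mod 97)
20^8 ≡ 47^2 = 2209 ≡ 75 (mod 97)
20^16 ≡ 75^2 = 5625 ≡ 96 (mod 97)
20^32 ≡ 96^2 = 9216 ≡ 1 (mod 97)
20^64 ≡ 1^2 = 1 (mod 97)
20^128 ≡ 1^2 = 1 (mod 97)
20^256 ≡ 1^2 = 1 (mod 97)
20^512 ≡ 1^2 = 1 (mod 97)
20^771 = 20^512 × 20^256 × 20^2 × 20^1 ≡ 1 × 1 × 12 × 20 (mod 97).
Accumulate the product:
1 × 1 = 1
1 × 12 = 12
12 × 20 = 240 ≡ 46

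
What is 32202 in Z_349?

32202 = 92×349 + 94, so 32202 ≡ 94 (mod 349).

94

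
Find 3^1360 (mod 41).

1

By square-and-multiply:
3^1 ≡ 3 (mod 41)
3^2 ≡ 3^2 = 9 (mod 41)
3^4 ≡ 9^2 = 81 ≡ 40 (mod 41)
3^8 ≡ 40^2 = 1600 ≡ 1 (mod 41)
3^16 ≡ 1^2 = 1 (mod 41)
3^32 ≡ 1^2 = 1 (mod 41)
3^64 ≡ 1^2 = 1 (mod 41)
3^128 ≡ 1^2 = 1 (mod 41)
3^256 ≡ 1^2 = 1 (mod 41)
3^512 ≡ 1^2 = 1 (mod 41)
3^1024 ≡ 1^2 = 1 (mod 41)
3^1360 = 3^1024 · 3^256 · 3^64 · 3^16 ≡ 1 · 1 · 1 · 1 (mod 41).
Accumulate the product:
1 · 1 = 1
1 · 1 = 1
1 · 1 = 1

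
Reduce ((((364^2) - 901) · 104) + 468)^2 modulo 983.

538

(364)^2 ≡ 774 (mod 983)
774 - 901 = -127 ≡ 856 (mod 983)
856 · 104 = 89024 ≡ 554 (mod 983)
554 + 468 = 1022 ≡ 39 (mod 983)
(39)^2 ≡ 538 (mod 983)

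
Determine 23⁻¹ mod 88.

88 = 3×23 + 19
23 = 1×19 + 4
19 = 4×4 + 3
4 = 1×3 + 1
3 = 3×1 + 0
gcd(23, 88) = 1, so the inverse exists.
Bézout: 1 = −6×88 + 23×23.
So 23⁻¹ ≡ 23 (mod 88).

23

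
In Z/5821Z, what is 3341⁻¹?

Run the extended Euclidean algorithm:
5821 = 1×3341 + 2480
3341 = 1×2480 + 861
2480 = 2×861 + 758
861 = 1×758 + 103
758 = 7×103 + 37
103 = 2×37 + 29
37 = 1×29 + 8
29 = 3×8 + 5
8 = 1×5 + 3
5 = 1×3 + 2
3 = 1×2 + 1
2 = 2×1 + 0
gcd(3341, 5821) = 1, so the inverse exists.
Back-substitute for 1:
1 = 1×3 − 1×2
  = −1×5 + 2×3
  = 2×8 − 3×5
  = −3×29 + 11×8
  = 11×37 − 14×29
  = −14×103 + 39×37
  = 39×758 − 287×103
  = −287×861 + 326×758
  = 326×2480 − 939×861
  = −939×3341 + 1265×2480
  = 1265×5821 − 2204×3341
So 3341⁻¹ ≡ −2204 ≡ 3617 (mod 5821).

3617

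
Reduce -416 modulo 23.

-416 = -19*23 + 21, so -416 ≡ 21 (mod 23).

21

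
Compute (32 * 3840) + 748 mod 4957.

32 * 3840 = 122880 ≡ 3912 (mod 4957)
3912 + 748 = 4660

4660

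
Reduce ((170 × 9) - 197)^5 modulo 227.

117

170 × 9 = 1530 ≡ 168 (mod 227)
168 - 197 = -29 ≡ 198 (mod 227)
(198)^5 ≡ 117 (mod 227)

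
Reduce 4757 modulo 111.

95

4757 = 42·111 + 95, so 4757 ≡ 95 (mod 111).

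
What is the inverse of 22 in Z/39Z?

39 = 1·22 + 17
22 = 1·17 + 5
17 = 3·5 + 2
5 = 2·2 + 1
2 = 2·1 + 0
gcd(22, 39) = 1, so the inverse exists.
Back-substitute for 1:
1 = 1·5 − 2·2
  = −2·17 + 7·5
  = 7·22 − 9·17
  = −9·39 + 16·22
So 22⁻¹ ≡ 16 (mod 39).

16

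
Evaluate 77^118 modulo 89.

Compute successive squares:
118 in binary is 1110110, i.e. 118 = 64 + 32 + 16 + 4 + 2.
77^1 ≡ 77 (mod 89)
77^2 ≡ 77^2 = 5929 ≡ 55 (mod 89)
77^4 ≡ 55^2 = 3025 ≡ 88 (mod 89)
77^8 ≡ 88^2 = 7744 ≡ 1 (mod 89)
77^16 ≡ 1^2 = 1 (mod 89)
77^32 ≡ 1^2 = 1 (mod 89)
77^64 ≡ 1^2 = 1 (mod 89)
77^118 = 77^64 · 77^32 · 77^16 · 77^4 · 77^2 ≡ 1 · 1 · 1 · 88 · 55 (mod 89).
Accumulate the product:
1 · 1 = 1
1 · 1 = 1
1 · 88 = 88
88 · 55 = 4840 ≡ 34

34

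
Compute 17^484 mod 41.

By square-and-multiply:
17^1 ≡ 17 (mod 41)
17^2 ≡ 17^2 = 289 ≡ 2 (mod 41)
17^4 ≡ 2^2 = 4 (mod 41)
17^8 ≡ 4^2 = 16 (mod 41)
17^16 ≡ 16^2 = 256 ≡ 10 (mod 41)
17^32 ≡ 10^2 = 100 ≡ 18 (mod 41)
17^64 ≡ 18^2 = 324 ≡ 37 (mod 41)
17^128 ≡ 37^2 = 1369 ≡ 16 (mod 41)
17^256 ≡ 16^2 = 256 ≡ 10 (mod 41)
17^484 = 17^256 × 17^128 × 17^64 × 17^32 × 17^4 ≡ 10 × 16 × 37 × 18 × 4 (mod 41).
Accumulate the product:
10 × 16 = 160 ≡ 37
37 × 37 = 1369 ≡ 16
16 × 18 = 288 ≡ 1
1 × 4 = 4

4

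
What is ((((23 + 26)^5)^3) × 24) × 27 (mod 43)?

3

23 + 26 = 49 ≡ 6 (mod 43)
(6)^5 ≡ 36 (mod 43)
(36)^3 ≡ 1 (mod 43)
1 × 24 = 24
24 × 27 = 648 ≡ 3 (mod 43)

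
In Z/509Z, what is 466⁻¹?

71

Run the extended Euclidean algorithm:
509 = 1×466 + 43
466 = 10×43 + 36
43 = 1×36 + 7
36 = 5×7 + 1
7 = 7×1 + 0
gcd(466, 509) = 1, so the inverse exists.
Bézout: 1 = −65×509 + 71×466.
So 466⁻¹ ≡ 71 (mod 509).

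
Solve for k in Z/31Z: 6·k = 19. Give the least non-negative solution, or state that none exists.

gcd(6, 31) = 1, so a unique solution mod 31 exists.
6⁻¹ ≡ 26 (mod 31).
k ≡ 26·19 ≡ 29 (mod 31).

29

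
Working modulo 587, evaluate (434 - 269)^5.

434 - 269 = 165
(165)^5 ≡ 199 (mod 587)

199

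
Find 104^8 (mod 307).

Using repeated squaring:
104^1 ≡ 104 (mod 307)
104^2 ≡ 104^2 = 10816 ≡ 71 (mod 307)
104^4 ≡ 71^2 = 5041 ≡ 129 (mod 307)
104^8 ≡ 129^2 = 16641 ≡ 63 (mod 307)
So 104^8 ≡ 63 (mod 307).

63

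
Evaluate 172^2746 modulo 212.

24

Compute successive squares:
2746 in binary is 101010111010, i.e. 2746 = 2048 + 512 + 128 + 32 + 16 + 8 + 2.
172^1 ≡ 172 (mod 212)
172^2 ≡ 172^2 = 29584 ≡ 116 (mod 212)
172^4 ≡ 116^2 = 13456 ≡ 100 (mod 212)
172^8 ≡ 100^2 = 10000 ≡ 36 (mod 212)
172^16 ≡ 36^2 = 1296 ≡ 24 (mod 212)
172^32 ≡ 24^2 = 576 ≡ 152 (mod 212)
172^64 ≡ 152^2 = 23104 ≡ 208 (mod 212)
172^128 ≡ 208^2 = 43264 ≡ 16 (mod 212)
172^256 ≡ 16^2 = 256 ≡ 44 (mod 212)
172^512 ≡ 44^2 = 1936 ≡ 28 (mod 212)
172^1024 ≡ 28^2 = 784 ≡ 148 (mod 212)
172^2048 ≡ 148^2 = 21904 ≡ 68 (mod 212)
172^2746 = 172^2048 * 172^512 * 172^128 * 172^32 * 172^16 * 172^8 * 172^2 ≡ 68 * 28 * 16 * 152 * 24 * 36 * 116 (mod 212).
Accumulate the product:
68 * 28 = 1904 ≡ 208
208 * 16 = 3328 ≡ 148
148 * 152 = 22496 ≡ 24
24 * 24 = 576 ≡ 152
152 * 36 = 5472 ≡ 172
172 * 116 = 19952 ≡ 24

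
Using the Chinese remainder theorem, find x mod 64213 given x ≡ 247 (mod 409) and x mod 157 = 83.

409⁻¹ mod 157: 409*119 ≡ 1 (mod 157), so 409⁻¹ ≡ 119.
x = 247 + 409*((83 − 247)*119 mod 157) = 247 + 409*109 = 44828.

44828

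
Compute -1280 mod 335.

-1280 = -4*335 + 60, so -1280 ≡ 60 (mod 335).

60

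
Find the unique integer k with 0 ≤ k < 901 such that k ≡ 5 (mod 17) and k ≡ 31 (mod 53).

17⁻¹ mod 53: 17·25 ≡ 1 (mod 53), so 17⁻¹ ≡ 25.
k = 5 + 17·((31 − 5)·25 mod 53) = 5 + 17·14 = 243.
Check: 243 mod 17 = 5, 243 mod 53 = 31. ✓

243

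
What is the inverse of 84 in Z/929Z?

741

929 = 11·84 + 5
84 = 16·5 + 4
5 = 1·4 + 1
4 = 4·1 + 0
gcd(84, 929) = 1, so the inverse exists.
Back-substitute for 1:
1 = 1·5 − 1·4
  = −1·84 + 17·5
  = 17·929 − 188·84
So 84⁻¹ ≡ −188 ≡ 741 (mod 929).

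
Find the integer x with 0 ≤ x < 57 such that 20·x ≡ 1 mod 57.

20

57 = 2*20 + 17
20 = 1*17 + 3
17 = 5*3 + 2
3 = 1*2 + 1
2 = 2*1 + 0
gcd(20, 57) = 1, so the inverse exists.
Bézout: 1 = −7*57 + 20*20.
So 20⁻¹ ≡ 20 (mod 57).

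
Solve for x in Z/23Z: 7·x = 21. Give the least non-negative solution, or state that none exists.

gcd(7, 23) = 1, so a unique solution mod 23 exists.
7⁻¹ ≡ 10 (mod 23).
x ≡ 10·21 ≡ 3 (mod 23).

3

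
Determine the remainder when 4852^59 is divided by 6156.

Compute successive squares:
59 in binary is 111011, i.e. 59 = 32 + 16 + 8 + 2 + 1.
4852^1 ≡ 4852 (mod 6156)
4852^2 ≡ 4852^2 = 23541904 ≡ 1360 (mod 6156)
4852^4 ≡ 1360^2 = 1849600 ≡ 2800 (mod 6156)
4852^8 ≡ 2800^2 = 7840000 ≡ 3412 (mod 6156)
4852^16 ≡ 3412^2 = 11641744 ≡ 748 (mod 6156)
4852^32 ≡ 748^2 = 559504 ≡ 5464 (mod 6156)
4852^59 = 4852^32 × 4852^16 × 4852^8 × 4852^2 × 4852^1 ≡ 5464 × 748 × 3412 × 1360 × 4852 (mod 6156).
Accumulate the product:
5464 × 748 = 4087072 ≡ 5644
5644 × 3412 = 19257328 ≡ 1360
1360 × 1360 = 1849600 ≡ 2800
2800 × 4852 = 13585600 ≡ 5464

5464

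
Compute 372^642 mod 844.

804

642 in binary is 1010000010, i.e. 642 = 512 + 128 + 2.
372^1 ≡ 372 (mod 844)
372^2 ≡ 372^2 = 138384 ≡ 812 (mod 844)
372^4 ≡ 812^2 = 659344 ≡ 180 (mod 844)
372^8 ≡ 180^2 = 32400 ≡ 328 (mod 844)
372^16 ≡ 328^2 = 107584 ≡ 396 (mod 844)
372^32 ≡ 396^2 = 156816 ≡ 676 (mod 844)
372^64 ≡ 676^2 = 456976 ≡ 372 (mod 844)
372^128 ≡ 372^2 = 138384 ≡ 812 (mod 844)
372^256 ≡ 812^2 = 659344 ≡ 180 (mod 844)
372^512 ≡ 180^2 = 32400 ≡ 328 (mod 844)
372^642 = 372^512 · 372^128 · 372^2 ≡ 328 · 812 · 812 (mod 844).
Accumulate the product:
328 · 812 = 266336 ≡ 476
476 · 812 = 386512 ≡ 804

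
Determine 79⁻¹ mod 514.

501

Apply the Euclidean algorithm and back-substitute:
514 = 6×79 + 40
79 = 1×40 + 39
40 = 1×39 + 1
39 = 39×1 + 0
gcd(79, 514) = 1, so the inverse exists.
Back-substitute for 1:
1 = 1×40 − 1×39
  = −1×79 + 2×40
  = 2×514 − 13×79
So 79⁻¹ ≡ −13 ≡ 501 (mod 514).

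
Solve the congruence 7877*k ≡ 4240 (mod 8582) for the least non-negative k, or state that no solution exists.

gcd(7877, 8582) = 1, so a unique solution mod 8582 exists.
7877⁻¹ ≡ 7949 (mod 8582).
k ≡ 7949*4240 ≡ 2246 (mod 8582).

2246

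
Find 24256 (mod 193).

131

24256 = 125*193 + 131, so 24256 ≡ 131 (mod 193).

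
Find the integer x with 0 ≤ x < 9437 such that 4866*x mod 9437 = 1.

3167

9437 = 1×4866 + 4571
4866 = 1×4571 + 295
4571 = 15×295 + 146
295 = 2×146 + 3
146 = 48×3 + 2
3 = 1×2 + 1
2 = 2×1 + 0
gcd(4866, 9437) = 1, so the inverse exists.
Back-substitute for 1:
1 = 1×3 − 1×2
  = −1×146 + 49×3
  = 49×295 − 99×146
  = −99×4571 + 1534×295
  = 1534×4866 − 1633×4571
  = −1633×9437 + 3167×4866
So 4866⁻¹ ≡ 3167 (mod 9437).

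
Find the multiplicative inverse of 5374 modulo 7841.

2085

7841 = 1·5374 + 2467
5374 = 2·2467 + 440
2467 = 5·440 + 267
440 = 1·267 + 173
267 = 1·173 + 94
173 = 1·94 + 79
94 = 1·79 + 15
79 = 5·15 + 4
15 = 3·4 + 3
4 = 1·3 + 1
3 = 3·1 + 0
gcd(5374, 7841) = 1, so the inverse exists.
Back-substitute for 1:
1 = 1·4 − 1·3
  = −1·15 + 4·4
  = 4·79 − 21·15
  = −21·94 + 25·79
  = 25·173 − 46·94
  = −46·267 + 71·173
  = 71·440 − 117·267
  = −117·2467 + 656·440
  = 656·5374 − 1429·2467
  = −1429·7841 + 2085·5374
So 5374⁻¹ ≡ 2085 (mod 7841).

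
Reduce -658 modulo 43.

-658 = -16*43 + 30, so -658 ≡ 30 (mod 43).

30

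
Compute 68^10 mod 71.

68^1 ≡ 68 (mod 71)
68^2 ≡ 68^2 = 4624 ≡ 9 (mod 71)
68^4 ≡ 9^2 = 81 ≡ 10 (mod 71)
68^8 ≡ 10^2 = 100 ≡ 29 (mod 71)
68^10 = 68^8 * 68^2 ≡ 29 * 9 (mod 71).
29 * 9 = 261 ≡ 48 (mod 71).

48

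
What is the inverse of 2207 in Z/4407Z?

1889

Apply the Euclidean algorithm and back-substitute:
4407 = 1×2207 + 2200
2207 = 1×2200 + 7
2200 = 314×7 + 2
7 = 3×2 + 1
2 = 2×1 + 0
gcd(2207, 4407) = 1, so the inverse exists.
Back-substitute for 1:
1 = 1×7 − 3×2
  = −3×2200 + 943×7
  = 943×2207 − 946×2200
  = −946×4407 + 1889×2207
So 2207⁻¹ ≡ 1889 (mod 4407).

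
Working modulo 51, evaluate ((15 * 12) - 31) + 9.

15 * 12 = 180 ≡ 27 (mod 51)
27 - 31 = -4 ≡ 47 (mod 51)
47 + 9 = 56 ≡ 5 (mod 51)

5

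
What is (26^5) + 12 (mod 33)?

(26)^5 ≡ 23 (mod 33)
23 + 12 = 35 ≡ 2 (mod 33)

2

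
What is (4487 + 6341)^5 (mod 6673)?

1007

4487 + 6341 = 10828 ≡ 4155 (mod 6673)
(4155)^5 ≡ 1007 (mod 6673)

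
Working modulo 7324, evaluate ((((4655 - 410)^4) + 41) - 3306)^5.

4655 - 410 = 4245
(4245)^4 ≡ 4241 (mod 7324)
4241 + 41 = 4282
4282 - 3306 = 976
(976)^5 ≡ 4820 (mod 7324)

4820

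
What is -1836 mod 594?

-1836 = -4×594 + 540, so -1836 ≡ 540 (mod 594).

540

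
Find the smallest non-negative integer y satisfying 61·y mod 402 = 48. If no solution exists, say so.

126

gcd(61, 402) = 1, so a unique solution mod 402 exists.
61⁻¹ ≡ 145 (mod 402).
y ≡ 145·48 ≡ 126 (mod 402).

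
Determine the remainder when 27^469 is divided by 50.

469 in binary is 111010101, i.e. 469 = 256 + 128 + 64 + 16 + 4 + 1.
27^1 ≡ 27 (mod 50)
27^2 ≡ 27^2 = 729 ≡ 29 (mod 50)
27^4 ≡ 29^2 = 841 ≡ 41 (mod 50)
27^8 ≡ 41^2 = 1681 ≡ 31 (mod 50)
27^16 ≡ 31^2 = 961 ≡ 11 (mod 50)
27^32 ≡ 11^2 = 121 ≡ 21 (mod 50)
27^64 ≡ 21^2 = 441 ≡ 41 (mod 50)
27^128 ≡ 41^2 = 1681 ≡ 31 (mod 50)
27^256 ≡ 31^2 = 961 ≡ 11 (mod 50)
27^469 = 27^256 × 27^128 × 27^64 × 27^16 × 27^4 × 27^1 ≡ 11 × 31 × 41 × 11 × 41 × 27 (mod 50).
Accumulate the product:
11 × 31 = 341 ≡ 41
41 × 41 = 1681 ≡ 31
31 × 11 = 341 ≡ 41
41 × 41 = 1681 ≡ 31
31 × 27 = 837 ≡ 37

37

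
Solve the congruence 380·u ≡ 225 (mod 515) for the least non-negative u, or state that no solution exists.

gcd(380, 515) = 5, and 5 | 225, so solutions exist.
Divide through by 5: 76·u ≡ 45 mod 103.
76⁻¹ ≡ 61 (mod 103).
u ≡ 61·45 ≡ 67 (mod 103).
The smallest non-negative solution is u = 67.

67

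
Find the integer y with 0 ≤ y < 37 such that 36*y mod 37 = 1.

By the extended Euclidean algorithm:
37 = 1×36 + 1
36 = 36×1 + 0
gcd(36, 37) = 1, so the inverse exists.
Back-substitute for 1:
1 = 1×37 − 1×36
So 36⁻¹ ≡ −1 ≡ 36 (mod 37).

36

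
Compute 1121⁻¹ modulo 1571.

981

Apply the Euclidean algorithm and back-substitute:
1571 = 1×1121 + 450
1121 = 2×450 + 221
450 = 2×221 + 8
221 = 27×8 + 5
8 = 1×5 + 3
5 = 1×3 + 2
3 = 1×2 + 1
2 = 2×1 + 0
gcd(1121, 1571) = 1, so the inverse exists.
Bézout: 1 = 421×1571 − 590×1121.
So 1121⁻¹ ≡ −590 ≡ 981 (mod 1571).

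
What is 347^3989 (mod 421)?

3989 in binary is 111110010101, i.e. 3989 = 2048 + 1024 + 512 + 256 + 128 + 16 + 4 + 1.
347^1 ≡ 347 (mod 421)
347^2 ≡ 347^2 = 120409 ≡ 3 (mod 421)
347^4 ≡ 3^2 = 9 (mod 421)
347^8 ≡ 9^2 = 81 (mod 421)
347^16 ≡ 81^2 = 6561 ≡ 246 (mod 421)
347^32 ≡ 246^2 = 60516 ≡ 313 (mod 421)
347^64 ≡ 313^2 = 97969 ≡ 297 (mod 421)
347^128 ≡ 297^2 = 88209 ≡ 220 (mod 421)
347^256 ≡ 220^2 = 48400 ≡ 406 (mod 421)
347^512 ≡ 406^2 = 164836 ≡ 225 (mod 421)
347^1024 ≡ 225^2 = 50625 ≡ 105 (mod 421)
347^2048 ≡ 105^2 = 11025 ≡ 79 (mod 421)
347^3989 = 347^2048 * 347^1024 * 347^512 * 347^256 * 347^128 * 347^16 * 347^4 * 347^1 ≡ 79 * 105 * 225 * 406 * 220 * 246 * 9 * 347 (mod 421).
Accumulate the product:
79 * 105 = 8295 ≡ 296
296 * 225 = 66600 ≡ 82
82 * 406 = 33292 ≡ 33
33 * 220 = 7260 ≡ 103
103 * 246 = 25338 ≡ 78
78 * 9 = 702 ≡ 281
281 * 347 = 97507 ≡ 256

256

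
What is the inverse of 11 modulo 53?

29

Run the extended Euclidean algorithm:
53 = 4×11 + 9
11 = 1×9 + 2
9 = 4×2 + 1
2 = 2×1 + 0
gcd(11, 53) = 1, so the inverse exists.
Bézout: 1 = 5×53 − 24×11.
So 11⁻¹ ≡ −24 ≡ 29 (mod 53).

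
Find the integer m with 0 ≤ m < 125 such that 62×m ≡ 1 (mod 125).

123

Apply the Euclidean algorithm and back-substitute:
125 = 2*62 + 1
62 = 62*1 + 0
gcd(62, 125) = 1, so the inverse exists.
Bézout: 1 = 1*125 − 2*62.
So 62⁻¹ ≡ −2 ≡ 123 (mod 125).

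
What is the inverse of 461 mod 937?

Run the extended Euclidean algorithm:
937 = 2×461 + 15
461 = 30×15 + 11
15 = 1×11 + 4
11 = 2×4 + 3
4 = 1×3 + 1
3 = 3×1 + 0
gcd(461, 937) = 1, so the inverse exists.
Back-substitute for 1:
1 = 1×4 − 1×3
  = −1×11 + 3×4
  = 3×15 − 4×11
  = −4×461 + 123×15
  = 123×937 − 250×461
So 461⁻¹ ≡ −250 ≡ 687 (mod 937).

687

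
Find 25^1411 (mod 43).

13

1411 in binary is 10110000011, i.e. 1411 = 1024 + 256 + 128 + 2 + 1.
25^1 ≡ 25 (mod 43)
25^2 ≡ 25^2 = 625 ≡ 23 (mod 43)
25^4 ≡ 23^2 = 529 ≡ 13 (mod 43)
25^8 ≡ 13^2 = 169 ≡ 40 (mod 43)
25^16 ≡ 40^2 = 1600 ≡ 9 (mod 43)
25^32 ≡ 9^2 = 81 ≡ 38 (mod 43)
25^64 ≡ 38^2 = 1444 ≡ 25 (mod 43)
25^128 ≡ 25^2 = 625 ≡ 23 (mod 43)
25^256 ≡ 23^2 = 529 ≡ 13 (mod 43)
25^512 ≡ 13^2 = 169 ≡ 40 (mod 43)
25^1024 ≡ 40^2 = 1600 ≡ 9 (mod 43)
25^1411 = 25^1024 * 25^256 * 25^128 * 25^2 * 25^1 ≡ 9 * 13 * 23 * 23 * 25 (mod 43).
Accumulate the product:
9 * 13 = 117 ≡ 31
31 * 23 = 713 ≡ 25
25 * 23 = 575 ≡ 16
16 * 25 = 400 ≡ 13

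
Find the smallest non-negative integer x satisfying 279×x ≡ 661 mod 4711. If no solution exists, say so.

gcd(279, 4711) = 1, so a unique solution mod 4711 exists.
279⁻¹ ≡ 3681 (mod 4711).
x ≡ 3681×661 ≡ 2265 (mod 4711).

2265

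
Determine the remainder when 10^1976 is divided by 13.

9

Using repeated squaring:
1976 in binary is 11110111000, i.e. 1976 = 1024 + 512 + 256 + 128 + 32 + 16 + 8.
10^1 ≡ 10 (mod 13)
10^2 ≡ 10^2 = 100 ≡ 9 (mod 13)
10^4 ≡ 9^2 = 81 ≡ 3 (mod 13)
10^8 ≡ 3^2 = 9 (mod 13)
10^16 ≡ 9^2 = 81 ≡ 3 (mod 13)
10^32 ≡ 3^2 = 9 (mod 13)
10^64 ≡ 9^2 = 81 ≡ 3 (mod 13)
10^128 ≡ 3^2 = 9 (mod 13)
10^256 ≡ 9^2 = 81 ≡ 3 (mod 13)
10^512 ≡ 3^2 = 9 (mod 13)
10^1024 ≡ 9^2 = 81 ≡ 3 (mod 13)
10^1976 = 10^1024 * 10^512 * 10^256 * 10^128 * 10^32 * 10^16 * 10^8 ≡ 3 * 9 * 3 * 9 * 9 * 3 * 9 (mod 13).
Accumulate the product:
3 * 9 = 27 ≡ 1
1 * 3 = 3
3 * 9 = 27 ≡ 1
1 * 9 = 9
9 * 3 = 27 ≡ 1
1 * 9 = 9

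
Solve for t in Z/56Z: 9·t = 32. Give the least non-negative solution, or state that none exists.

gcd(9, 56) = 1, so a unique solution mod 56 exists.
9⁻¹ ≡ 25 (mod 56).
t ≡ 25·32 ≡ 16 (mod 56).

16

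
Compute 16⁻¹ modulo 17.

16

Run the extended Euclidean algorithm:
17 = 1×16 + 1
16 = 16×1 + 0
gcd(16, 17) = 1, so the inverse exists.
Bézout: 1 = 1×17 − 1×16.
So 16⁻¹ ≡ −1 ≡ 16 (mod 17).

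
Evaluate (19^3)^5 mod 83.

76

(19)^3 ≡ 53 (mod 83)
(53)^5 ≡ 76 (mod 83)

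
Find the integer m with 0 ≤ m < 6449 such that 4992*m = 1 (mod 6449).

6179

Run the extended Euclidean algorithm:
6449 = 1*4992 + 1457
4992 = 3*1457 + 621
1457 = 2*621 + 215
621 = 2*215 + 191
215 = 1*191 + 24
191 = 7*24 + 23
24 = 1*23 + 1
23 = 23*1 + 0
gcd(4992, 6449) = 1, so the inverse exists.
Back-substitute for 1:
1 = 1*24 − 1*23
  = −1*191 + 8*24
  = 8*215 − 9*191
  = −9*621 + 26*215
  = 26*1457 − 61*621
  = −61*4992 + 209*1457
  = 209*6449 − 270*4992
So 4992⁻¹ ≡ −270 ≡ 6179 (mod 6449).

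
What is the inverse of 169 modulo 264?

25

264 = 1×169 + 95
169 = 1×95 + 74
95 = 1×74 + 21
74 = 3×21 + 11
21 = 1×11 + 10
11 = 1×10 + 1
10 = 10×1 + 0
gcd(169, 264) = 1, so the inverse exists.
Bézout: 1 = −16×264 + 25×169.
So 169⁻¹ ≡ 25 (mod 264).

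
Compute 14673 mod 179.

174

14673 = 81·179 + 174, so 14673 ≡ 174 (mod 179).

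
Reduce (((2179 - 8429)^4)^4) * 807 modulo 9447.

3486

2179 - 8429 = -6250 ≡ 3197 (mod 9447)
(3197)^4 ≡ 5500 (mod 9447)
(5500)^4 ≡ 7192 (mod 9447)
7192 * 807 = 5803944 ≡ 3486 (mod 9447)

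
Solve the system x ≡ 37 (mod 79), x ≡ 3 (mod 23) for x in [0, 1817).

1222

79⁻¹ mod 23: 79·7 ≡ 1 (mod 23), so 79⁻¹ ≡ 7.
x = 37 + 79·((3 − 37)·7 mod 23) = 37 + 79·15 = 1222.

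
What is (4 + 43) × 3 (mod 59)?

4 + 43 = 47
47 × 3 = 141 ≡ 23 (mod 59)

23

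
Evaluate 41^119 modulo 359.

146

Using repeated squaring:
41^1 ≡ 41 (mod 359)
41^2 ≡ 41^2 = 1681 ≡ 245 (mod 359)
41^4 ≡ 245^2 = 60025 ≡ 72 (mod 359)
41^8 ≡ 72^2 = 5184 ≡ 158 (mod 359)
41^16 ≡ 158^2 = 24964 ≡ 193 (mod 359)
41^32 ≡ 193^2 = 37249 ≡ 272 (mod 359)
41^64 ≡ 272^2 = 73984 ≡ 30 (mod 359)
41^119 = 41^64 * 41^32 * 41^16 * 41^4 * 41^2 * 41^1 ≡ 30 * 272 * 193 * 72 * 245 * 41 (mod 359).
Accumulate the product:
30 * 272 = 8160 ≡ 262
262 * 193 = 50566 ≡ 306
306 * 72 = 22032 ≡ 133
133 * 245 = 32585 ≡ 275
275 * 41 = 11275 ≡ 146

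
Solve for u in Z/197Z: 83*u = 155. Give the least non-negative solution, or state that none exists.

gcd(83, 197) = 1, so a unique solution mod 197 exists.
83⁻¹ ≡ 19 (mod 197).
u ≡ 19*155 ≡ 187 (mod 197).

187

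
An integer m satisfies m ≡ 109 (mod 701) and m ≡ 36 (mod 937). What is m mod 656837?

701⁻¹ mod 937: 701*401 ≡ 1 (mod 937), so 701⁻¹ ≡ 401.
m = 109 + 701*((36 − 109)*401 mod 937) = 109 + 701*711 = 498520.

498520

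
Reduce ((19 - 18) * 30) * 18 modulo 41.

7

19 - 18 = 1
1 * 30 = 30
30 * 18 = 540 ≡ 7 (mod 41)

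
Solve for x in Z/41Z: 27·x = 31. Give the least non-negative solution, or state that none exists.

gcd(27, 41) = 1, so a unique solution mod 41 exists.
27⁻¹ ≡ 38 (mod 41).
x ≡ 38·31 ≡ 30 (mod 41).

30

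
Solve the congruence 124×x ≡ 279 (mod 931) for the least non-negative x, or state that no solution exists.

gcd(124, 931) = 1, so a unique solution mod 931 exists.
124⁻¹ ≡ 458 (mod 931).
x ≡ 458×279 ≡ 235 (mod 931).

235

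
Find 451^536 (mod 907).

By square-and-multiply:
536 in binary is 1000011000, i.e. 536 = 512 + 16 + 8.
451^1 ≡ 451 (mod 907)
451^2 ≡ 451^2 = 203401 ≡ 233 (mod 907)
451^4 ≡ 233^2 = 54289 ≡ 776 (mod 907)
451^8 ≡ 776^2 = 602176 ≡ 835 (mod 907)
451^16 ≡ 835^2 = 697225 ≡ 649 (mod 907)
451^32 ≡ 649^2 = 421201 ≡ 353 (mod 907)
451^64 ≡ 353^2 = 124609 ≡ 350 (mod 907)
451^128 ≡ 350^2 = 122500 ≡ 55 (mod 907)
451^256 ≡ 55^2 = 3025 ≡ 304 (mod 907)
451^512 ≡ 304^2 = 92416 ≡ 809 (mod 907)
451^536 = 451^512 · 451^16 · 451^8 ≡ 809 · 649 · 835 (mod 907).
Accumulate the product:
809 · 649 = 525041 ≡ 795
795 · 835 = 663825 ≡ 808

808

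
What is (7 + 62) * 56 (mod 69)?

7 + 62 = 69 ≡ 0 (mod 69)
0 * 56 = 0

0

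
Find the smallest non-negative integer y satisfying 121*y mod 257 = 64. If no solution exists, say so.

gcd(121, 257) = 1, so a unique solution mod 257 exists.
121⁻¹ ≡ 17 (mod 257).
y ≡ 17*64 ≡ 60 (mod 257).

60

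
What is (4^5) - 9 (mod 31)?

(4)^5 ≡ 1 (mod 31)
1 - 9 = -8 ≡ 23 (mod 31)

23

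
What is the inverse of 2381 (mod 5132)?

1817

Run the extended Euclidean algorithm:
5132 = 2·2381 + 370
2381 = 6·370 + 161
370 = 2·161 + 48
161 = 3·48 + 17
48 = 2·17 + 14
17 = 1·14 + 3
14 = 4·3 + 2
3 = 1·2 + 1
2 = 2·1 + 0
gcd(2381, 5132) = 1, so the inverse exists.
Back-substitute for 1:
1 = 1·3 − 1·2
  = −1·14 + 5·3
  = 5·17 − 6·14
  = −6·48 + 17·17
  = 17·161 − 57·48
  = −57·370 + 131·161
  = 131·2381 − 843·370
  = −843·5132 + 1817·2381
So 2381⁻¹ ≡ 1817 (mod 5132).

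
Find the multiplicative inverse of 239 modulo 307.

Apply the Euclidean algorithm and back-substitute:
307 = 1*239 + 68
239 = 3*68 + 35
68 = 1*35 + 33
35 = 1*33 + 2
33 = 16*2 + 1
2 = 2*1 + 0
gcd(239, 307) = 1, so the inverse exists.
Back-substitute for 1:
1 = 1*33 − 16*2
  = −16*35 + 17*33
  = 17*68 − 33*35
  = −33*239 + 116*68
  = 116*307 − 149*239
So 239⁻¹ ≡ −149 ≡ 158 (mod 307).

158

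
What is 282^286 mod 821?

286 in binary is 100011110, i.e. 286 = 256 + 16 + 8 + 4 + 2.
282^1 ≡ 282 (mod 821)
282^2 ≡ 282^2 = 79524 ≡ 708 (mod 821)
282^4 ≡ 708^2 = 501264 ≡ 454 (mod 821)
282^8 ≡ 454^2 = 206116 ≡ 45 (mod 821)
282^16 ≡ 45^2 = 2025 ≡ 383 (mod 821)
282^32 ≡ 383^2 = 146689 ≡ 551 (mod 821)
282^64 ≡ 551^2 = 303601 ≡ 652 (mod 821)
282^128 ≡ 652^2 = 425104 ≡ 647 (mod 821)
282^256 ≡ 647^2 = 418609 ≡ 720 (mod 821)
282^286 = 282^256 × 282^16 × 282^8 × 282^4 × 282^2 ≡ 720 × 383 × 45 × 454 × 708 (mod 821).
Accumulate the product:
720 × 383 = 275760 ≡ 725
725 × 45 = 32625 ≡ 606
606 × 454 = 275124 ≡ 89
89 × 708 = 63012 ≡ 616

616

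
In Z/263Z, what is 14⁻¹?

Run the extended Euclidean algorithm:
263 = 18*14 + 11
14 = 1*11 + 3
11 = 3*3 + 2
3 = 1*2 + 1
2 = 2*1 + 0
gcd(14, 263) = 1, so the inverse exists.
Bézout: 1 = −5*263 + 94*14.
So 14⁻¹ ≡ 94 (mod 263).

94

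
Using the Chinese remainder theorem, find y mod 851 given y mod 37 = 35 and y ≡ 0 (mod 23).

37⁻¹ mod 23: 37×5 ≡ 1 (mod 23), so 37⁻¹ ≡ 5.
y = 35 + 37×((0 − 35)×5 mod 23) = 35 + 37×9 = 368.
Check: 368 mod 37 = 35, 368 mod 23 = 0. ✓

368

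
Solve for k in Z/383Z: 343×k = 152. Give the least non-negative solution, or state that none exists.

226

gcd(343, 383) = 1, so a unique solution mod 383 exists.
343⁻¹ ≡ 67 (mod 383).
k ≡ 67×152 ≡ 226 (mod 383).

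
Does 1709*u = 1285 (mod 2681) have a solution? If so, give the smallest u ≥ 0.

gcd(1709, 2681) = 1, so a unique solution mod 2681 exists.
1709⁻¹ ≡ 2430 (mod 2681).
u ≡ 2430*1285 ≡ 1866 (mod 2681).

1866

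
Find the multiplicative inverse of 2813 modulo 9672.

9672 = 3·2813 + 1233
2813 = 2·1233 + 347
1233 = 3·347 + 192
347 = 1·192 + 155
192 = 1·155 + 37
155 = 4·37 + 7
37 = 5·7 + 2
7 = 3·2 + 1
2 = 2·1 + 0
gcd(2813, 9672) = 1, so the inverse exists.
Bézout: 1 = −1216·9672 + 4181·2813.
So 2813⁻¹ ≡ 4181 (mod 9672).

4181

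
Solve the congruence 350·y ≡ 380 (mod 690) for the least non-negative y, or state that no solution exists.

gcd(350, 690) = 10, and 10 | 380, so solutions exist.
Divide through by 10: 35·y mod 69 = 38.
35⁻¹ ≡ 2 (mod 69).
y ≡ 2·38 ≡ 7 (mod 69).
The smallest non-negative solution is y = 7.

7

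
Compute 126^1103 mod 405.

81

1103 in binary is 10001001111, i.e. 1103 = 1024 + 64 + 8 + 4 + 2 + 1.
126^1 ≡ 126 (mod 405)
126^2 ≡ 126^2 = 15876 ≡ 81 (mod 405)
126^4 ≡ 81^2 = 6561 ≡ 81 (mod 405)
126^8 ≡ 81^2 = 6561 ≡ 81 (mod 405)
126^16 ≡ 81^2 = 6561 ≡ 81 (mod 405)
126^32 ≡ 81^2 = 6561 ≡ 81 (mod 405)
126^64 ≡ 81^2 = 6561 ≡ 81 (mod 405)
126^128 ≡ 81^2 = 6561 ≡ 81 (mod 405)
126^256 ≡ 81^2 = 6561 ≡ 81 (mod 405)
126^512 ≡ 81^2 = 6561 ≡ 81 (mod 405)
126^1024 ≡ 81^2 = 6561 ≡ 81 (mod 405)
126^1103 = 126^1024 * 126^64 * 126^8 * 126^4 * 126^2 * 126^1 ≡ 81 * 81 * 81 * 81 * 81 * 126 (mod 405).
Accumulate the product:
81 * 81 = 6561 ≡ 81
81 * 81 = 6561 ≡ 81
81 * 81 = 6561 ≡ 81
81 * 81 = 6561 ≡ 81
81 * 126 = 10206 ≡ 81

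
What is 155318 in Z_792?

155318 = 196*792 + 86, so 155318 ≡ 86 (mod 792).

86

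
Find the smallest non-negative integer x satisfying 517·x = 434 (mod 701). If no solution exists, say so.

gcd(517, 701) = 1, so a unique solution mod 701 exists.
517⁻¹ ≡ 80 (mod 701).
x ≡ 80·434 ≡ 371 (mod 701).

371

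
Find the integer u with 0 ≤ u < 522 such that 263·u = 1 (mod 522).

By the extended Euclidean algorithm:
522 = 1×263 + 259
263 = 1×259 + 4
259 = 64×4 + 3
4 = 1×3 + 1
3 = 3×1 + 0
gcd(263, 522) = 1, so the inverse exists.
Back-substitute for 1:
1 = 1×4 − 1×3
  = −1×259 + 65×4
  = 65×263 − 66×259
  = −66×522 + 131×263
So 263⁻¹ ≡ 131 (mod 522).

131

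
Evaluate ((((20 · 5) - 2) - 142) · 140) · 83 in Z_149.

20 · 5 = 100
100 - 2 = 98
98 - 142 = -44 ≡ 105 (mod 149)
105 · 140 = 14700 ≡ 98 (mod 149)
98 · 83 = 8134 ≡ 88 (mod 149)

88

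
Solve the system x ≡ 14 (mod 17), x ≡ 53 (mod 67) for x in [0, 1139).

17⁻¹ mod 67: 17×4 ≡ 1 (mod 67), so 17⁻¹ ≡ 4.
x = 14 + 17×((53 − 14)×4 mod 67) = 14 + 17×22 = 388.

388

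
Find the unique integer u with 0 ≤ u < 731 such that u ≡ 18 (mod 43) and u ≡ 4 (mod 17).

276

43⁻¹ mod 17: 43×2 ≡ 1 (mod 17), so 43⁻¹ ≡ 2.
u = 18 + 43×((4 − 18)×2 mod 17) = 18 + 43×6 = 276.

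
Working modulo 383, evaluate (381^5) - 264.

87

(381)^5 ≡ 351 (mod 383)
351 - 264 = 87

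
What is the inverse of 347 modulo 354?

101

Run the extended Euclidean algorithm:
354 = 1*347 + 7
347 = 49*7 + 4
7 = 1*4 + 3
4 = 1*3 + 1
3 = 3*1 + 0
gcd(347, 354) = 1, so the inverse exists.
Back-substitute for 1:
1 = 1*4 − 1*3
  = −1*7 + 2*4
  = 2*347 − 99*7
  = −99*354 + 101*347
So 347⁻¹ ≡ 101 (mod 354).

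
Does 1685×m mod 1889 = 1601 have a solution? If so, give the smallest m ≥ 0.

557

gcd(1685, 1889) = 1, so a unique solution mod 1889 exists.
1685⁻¹ ≡ 713 (mod 1889).
m ≡ 713×1601 ≡ 557 (mod 1889).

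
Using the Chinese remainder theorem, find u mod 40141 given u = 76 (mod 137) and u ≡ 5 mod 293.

137⁻¹ mod 293: 137*77 ≡ 1 (mod 293), so 137⁻¹ ≡ 77.
u = 76 + 137*((5 − 76)*77 mod 293) = 76 + 137*100 = 13776.
Check: 13776 mod 137 = 76, 13776 mod 293 = 5. ✓

13776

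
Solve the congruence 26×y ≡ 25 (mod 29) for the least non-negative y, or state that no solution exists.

11

gcd(26, 29) = 1, so a unique solution mod 29 exists.
26⁻¹ ≡ 19 (mod 29).
y ≡ 19×25 ≡ 11 (mod 29).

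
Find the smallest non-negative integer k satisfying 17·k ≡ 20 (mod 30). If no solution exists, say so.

10

gcd(17, 30) = 1, so a unique solution mod 30 exists.
17⁻¹ ≡ 23 (mod 30).
k ≡ 23·20 ≡ 10 (mod 30).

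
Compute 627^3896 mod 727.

395

3896 in binary is 111100111000, i.e. 3896 = 2048 + 1024 + 512 + 256 + 32 + 16 + 8.
627^1 ≡ 627 (mod 727)
627^2 ≡ 627^2 = 393129 ≡ 549 (mod 727)
627^4 ≡ 549^2 = 301401 ≡ 423 (mod 727)
627^8 ≡ 423^2 = 178929 ≡ 87 (mod 727)
627^16 ≡ 87^2 = 7569 ≡ 299 (mod 727)
627^32 ≡ 299^2 = 89401 ≡ 707 (mod 727)
627^64 ≡ 707^2 = 499849 ≡ 400 (mod 727)
627^128 ≡ 400^2 = 160000 ≡ 60 (mod 727)
627^256 ≡ 60^2 = 3600 ≡ 692 (mod 727)
627^512 ≡ 692^2 = 478864 ≡ 498 (mod 727)
627^1024 ≡ 498^2 = 248004 ≡ 97 (mod 727)
627^2048 ≡ 97^2 = 9409 ≡ 685 (mod 727)
627^3896 = 627^2048 * 627^1024 * 627^512 * 627^256 * 627^32 * 627^16 * 627^8 ≡ 685 * 97 * 498 * 692 * 707 * 299 * 87 (mod 727).
Accumulate the product:
685 * 97 = 66445 ≡ 288
288 * 498 = 143424 ≡ 205
205 * 692 = 141860 ≡ 95
95 * 707 = 67165 ≡ 281
281 * 299 = 84019 ≡ 414
414 * 87 = 36018 ≡ 395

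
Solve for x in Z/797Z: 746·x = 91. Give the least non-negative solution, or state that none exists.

217

gcd(746, 797) = 1, so a unique solution mod 797 exists.
746⁻¹ ≡ 125 (mod 797).
x ≡ 125·91 ≡ 217 (mod 797).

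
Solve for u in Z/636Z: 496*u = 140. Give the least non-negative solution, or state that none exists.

gcd(496, 636) = 4, and 4 | 140, so solutions exist.
Divide through by 4: 124*u = 35 (mod 159).
124⁻¹ ≡ 109 (mod 159).
u ≡ 109*35 ≡ 158 (mod 159).
The smallest non-negative solution is u = 158.

158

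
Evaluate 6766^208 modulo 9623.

6766^1 ≡ 6766 (mod 9623)
6766^2 ≡ 6766^2 = 45778756 ≡ 2145 (mod 9623)
6766^4 ≡ 2145^2 = 4601025 ≡ 1231 (mod 9623)
6766^8 ≡ 1231^2 = 1515361 ≡ 4550 (mod 9623)
6766^16 ≡ 4550^2 = 20702500 ≡ 3427 (mod 9623)
6766^32 ≡ 3427^2 = 11744329 ≡ 4269 (mod 9623)
6766^64 ≡ 4269^2 = 18224361 ≡ 8022 (mod 9623)
6766^128 ≡ 8022^2 = 64352484 ≡ 3483 (mod 9623)
6766^208 = 6766^128 · 6766^64 · 6766^16 ≡ 3483 · 8022 · 3427 (mod 9623).
Accumulate the product:
3483 · 8022 = 27940626 ≡ 5057
5057 · 3427 = 17330339 ≡ 8939

8939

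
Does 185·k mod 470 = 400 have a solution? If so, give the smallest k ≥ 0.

86

gcd(185, 470) = 5, and 5 | 400, so solutions exist.
Divide through by 5: 37·k ≡ 80 mod 94.
37⁻¹ ≡ 61 (mod 94).
k ≡ 61·80 ≡ 86 (mod 94).
The smallest non-negative solution is k = 86.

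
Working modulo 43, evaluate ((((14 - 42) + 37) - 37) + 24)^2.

14 - 42 = -28 ≡ 15 (mod 43)
15 + 37 = 52 ≡ 9 (mod 43)
9 - 37 = -28 ≡ 15 (mod 43)
15 + 24 = 39
(39)^2 ≡ 16 (mod 43)

16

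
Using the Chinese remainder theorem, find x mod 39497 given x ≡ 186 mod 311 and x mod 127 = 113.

6717

311⁻¹ mod 127: 311×78 ≡ 1 (mod 127), so 311⁻¹ ≡ 78.
x = 186 + 311×((113 − 186)×78 mod 127) = 186 + 311×21 = 6717.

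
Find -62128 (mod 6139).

-62128 = -11×6139 + 5401, so -62128 ≡ 5401 (mod 6139).

5401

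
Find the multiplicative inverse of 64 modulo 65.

64

By the extended Euclidean algorithm:
65 = 1×64 + 1
64 = 64×1 + 0
gcd(64, 65) = 1, so the inverse exists.
Bézout: 1 = 1×65 − 1×64.
So 64⁻¹ ≡ −1 ≡ 64 (mod 65).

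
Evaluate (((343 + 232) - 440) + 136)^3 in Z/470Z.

361

343 + 232 = 575 ≡ 105 (mod 470)
105 - 440 = -335 ≡ 135 (mod 470)
135 + 136 = 271
(271)^3 ≡ 361 (mod 470)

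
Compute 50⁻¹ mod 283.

Apply the Euclidean algorithm and back-substitute:
283 = 5*50 + 33
50 = 1*33 + 17
33 = 1*17 + 16
17 = 1*16 + 1
16 = 16*1 + 0
gcd(50, 283) = 1, so the inverse exists.
Bézout: 1 = −3*283 + 17*50.
So 50⁻¹ ≡ 17 (mod 283).

17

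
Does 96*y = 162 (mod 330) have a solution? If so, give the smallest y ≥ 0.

gcd(96, 330) = 6, and 6 | 162, so solutions exist.
Divide through by 6: 16*y = 27 (mod 55).
16⁻¹ ≡ 31 (mod 55).
y ≡ 31*27 ≡ 12 (mod 55).
The smallest non-negative solution is y = 12.

12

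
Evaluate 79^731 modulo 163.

116

By square-and-multiply:
79^1 ≡ 79 (mod 163)
79^2 ≡ 79^2 = 6241 ≡ 47 (mod 163)
79^4 ≡ 47^2 = 2209 ≡ 90 (mod 163)
79^8 ≡ 90^2 = 8100 ≡ 113 (mod 163)
79^16 ≡ 113^2 = 12769 ≡ 55 (mod 163)
79^32 ≡ 55^2 = 3025 ≡ 91 (mod 163)
79^64 ≡ 91^2 = 8281 ≡ 131 (mod 163)
79^128 ≡ 131^2 = 17161 ≡ 46 (mod 163)
79^256 ≡ 46^2 = 2116 ≡ 160 (mod 163)
79^512 ≡ 160^2 = 25600 ≡ 9 (mod 163)
79^731 = 79^512 · 79^128 · 79^64 · 79^16 · 79^8 · 79^2 · 79^1 ≡ 9 · 46 · 131 · 55 · 113 · 47 · 79 (mod 163).
Accumulate the product:
9 · 46 = 414 ≡ 88
88 · 131 = 11528 ≡ 118
118 · 55 = 6490 ≡ 133
133 · 113 = 15029 ≡ 33
33 · 47 = 1551 ≡ 84
84 · 79 = 6636 ≡ 116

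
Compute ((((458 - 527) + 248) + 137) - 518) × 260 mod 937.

889

458 - 527 = -69 ≡ 868 (mod 937)
868 + 248 = 1116 ≡ 179 (mod 937)
179 + 137 = 316
316 - 518 = -202 ≡ 735 (mod 937)
735 × 260 = 191100 ≡ 889 (mod 937)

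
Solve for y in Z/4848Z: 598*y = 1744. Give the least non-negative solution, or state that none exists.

gcd(598, 4848) = 2, and 2 | 1744, so solutions exist.
Divide through by 2: 299*y ≡ 872 (mod 2424).
299⁻¹ ≡ 227 (mod 2424).
y ≡ 227*872 ≡ 1600 (mod 2424).
The smallest non-negative solution is y = 1600.

1600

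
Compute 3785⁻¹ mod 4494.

2453

4494 = 1·3785 + 709
3785 = 5·709 + 240
709 = 2·240 + 229
240 = 1·229 + 11
229 = 20·11 + 9
11 = 1·9 + 2
9 = 4·2 + 1
2 = 2·1 + 0
gcd(3785, 4494) = 1, so the inverse exists.
Bézout: 1 = 1719·4494 − 2041·3785.
So 3785⁻¹ ≡ −2041 ≡ 2453 (mod 4494).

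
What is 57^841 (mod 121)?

841 in binary is 1101001001, i.e. 841 = 512 + 256 + 64 + 8 + 1.
57^1 ≡ 57 (mod 121)
57^2 ≡ 57^2 = 3249 ≡ 103 (mod 121)
57^4 ≡ 103^2 = 10609 ≡ 82 (mod 121)
57^8 ≡ 82^2 = 6724 ≡ 69 (mod 121)
57^16 ≡ 69^2 = 4761 ≡ 42 (mod 121)
57^32 ≡ 42^2 = 1764 ≡ 70 (mod 121)
57^64 ≡ 70^2 = 4900 ≡ 60 (mod 121)
57^128 ≡ 60^2 = 3600 ≡ 91 (mod 121)
57^256 ≡ 91^2 = 8281 ≡ 53 (mod 121)
57^512 ≡ 53^2 = 2809 ≡ 26 (mod 121)
57^841 = 57^512 · 57^256 · 57^64 · 57^8 · 57^1 ≡ 26 · 53 · 60 · 69 · 57 (mod 121).
Accumulate the product:
26 · 53 = 1378 ≡ 47
47 · 60 = 2820 ≡ 37
37 · 69 = 2553 ≡ 12
12 · 57 = 684 ≡ 79

79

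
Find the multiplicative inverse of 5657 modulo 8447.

5156

8447 = 1·5657 + 2790
5657 = 2·2790 + 77
2790 = 36·77 + 18
77 = 4·18 + 5
18 = 3·5 + 3
5 = 1·3 + 2
3 = 1·2 + 1
2 = 2·1 + 0
gcd(5657, 8447) = 1, so the inverse exists.
Bézout: 1 = 2204·8447 − 3291·5657.
So 5657⁻¹ ≡ −3291 ≡ 5156 (mod 8447).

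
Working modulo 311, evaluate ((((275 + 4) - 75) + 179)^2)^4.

292

275 + 4 = 279
279 - 75 = 204
204 + 179 = 383 ≡ 72 (mod 311)
(72)^2 ≡ 208 (mod 311)
(208)^4 ≡ 292 (mod 311)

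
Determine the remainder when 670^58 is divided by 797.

499

58 in binary is 111010, i.e. 58 = 32 + 16 + 8 + 2.
670^1 ≡ 670 (mod 797)
670^2 ≡ 670^2 = 448900 ≡ 189 (mod 797)
670^4 ≡ 189^2 = 35721 ≡ 653 (mod 797)
670^8 ≡ 653^2 = 426409 ≡ 14 (mod 797)
670^16 ≡ 14^2 = 196 (mod 797)
670^32 ≡ 196^2 = 38416 ≡ 160 (mod 797)
670^58 = 670^32 · 670^16 · 670^8 · 670^2 ≡ 160 · 196 · 14 · 189 (mod 797).
Accumulate the product:
160 · 196 = 31360 ≡ 277
277 · 14 = 3878 ≡ 690
690 · 189 = 130410 ≡ 499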